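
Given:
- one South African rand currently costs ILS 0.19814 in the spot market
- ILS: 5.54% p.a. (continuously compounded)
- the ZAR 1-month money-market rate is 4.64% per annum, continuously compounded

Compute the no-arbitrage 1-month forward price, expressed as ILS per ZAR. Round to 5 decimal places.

0.19829

T = 1/12 years.
ILS accumulates by e^(0.0554×1/12) = 1.0046273.
ZAR accumulates by e^(0.0464×1/12) = 1.0038742.
Forward (ILS per ZAR) = 0.19814 × 1.0046273 / 1.0038742 = 0.1982886.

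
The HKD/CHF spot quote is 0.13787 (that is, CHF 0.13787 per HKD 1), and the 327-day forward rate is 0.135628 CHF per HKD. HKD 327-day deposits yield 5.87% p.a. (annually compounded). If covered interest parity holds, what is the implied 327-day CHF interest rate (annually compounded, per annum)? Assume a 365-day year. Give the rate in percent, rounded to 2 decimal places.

3.95%

T = 327/365 years.
CIP gives F = S · g_CHF/g_HKD, so g_CHF/g_HKD = 0.135628/0.13787 = 0.9837383.
The HKD side grows by (1 + 0.0587)^(327/365) = 1.0524314.
That pins the CHF growth at 1.0353171.
Annualise: 1.0353171^(365/327) − 1 = 0.039501 = 3.95%.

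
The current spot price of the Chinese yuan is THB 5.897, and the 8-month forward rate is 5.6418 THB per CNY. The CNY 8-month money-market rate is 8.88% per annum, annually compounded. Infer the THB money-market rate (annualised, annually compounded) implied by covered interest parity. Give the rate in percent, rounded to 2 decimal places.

1.89%

T = 8/12 years.
F/S = 5.6418/5.897 = 0.9567238 = (growth of THB) / (growth of CNY).
CNY growth factor: (1 + 0.0888)^(8/12) = 1.0583567.
That pins the THB growth at 1.012555.
Annualise: 1.012555^(12/8) − 1 = 0.018891 = 1.89%.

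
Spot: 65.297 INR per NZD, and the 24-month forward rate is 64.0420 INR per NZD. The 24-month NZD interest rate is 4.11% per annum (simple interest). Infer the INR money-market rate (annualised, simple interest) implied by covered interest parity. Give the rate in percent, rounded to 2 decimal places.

T = 2 years.
By CIP, F/S equals the INR-to-NZD growth ratio: 64.042/65.297 = 0.9807801.
The NZD side grows by 1 + 0.0411×2 = 1.082200.
Hence g_INR = 1.0614002.
r = (1.0614002 − 1)/2 = 0.030700 → 3.07%.

3.07%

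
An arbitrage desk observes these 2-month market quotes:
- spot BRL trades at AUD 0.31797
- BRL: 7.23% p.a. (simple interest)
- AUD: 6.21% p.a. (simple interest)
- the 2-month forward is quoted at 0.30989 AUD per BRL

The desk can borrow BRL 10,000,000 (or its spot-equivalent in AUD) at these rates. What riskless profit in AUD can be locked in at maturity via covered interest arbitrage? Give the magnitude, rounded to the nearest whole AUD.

T = 2/12 years.
Keep in BRL, deliver into the forward: 10,000,000·1.012050·0.30989 = AUD 3,136,241.75.
Swap to AUD now, deposit: 10,000,000·0.31797·1.010350 = AUD 3,212,609.90.
The quoted forward undervalues BRL, so borrow BRL, convert to AUD at spot, deposit the AUD at 6.21%, and buy BRL forward at 0.30989 to cover the loan.
The gap between the two covered legs is AUD 76,368.

AUD 76,368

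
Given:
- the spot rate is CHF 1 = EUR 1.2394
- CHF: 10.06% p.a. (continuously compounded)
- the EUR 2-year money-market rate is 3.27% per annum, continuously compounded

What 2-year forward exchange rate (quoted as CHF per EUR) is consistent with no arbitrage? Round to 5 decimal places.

0.92420

T = 2 years.
Growth of 1 EUR over T: e^(0.0327×2) = 1.067586.
CHF growth factor: e^(0.1006×2) = 1.2228693.
So F = 1.2394 × 1.067586 / 1.2228693 = 1.082018 (EUR/CHF).
Invert for CHF per EUR: 1 / 1.082018 = 0.92420.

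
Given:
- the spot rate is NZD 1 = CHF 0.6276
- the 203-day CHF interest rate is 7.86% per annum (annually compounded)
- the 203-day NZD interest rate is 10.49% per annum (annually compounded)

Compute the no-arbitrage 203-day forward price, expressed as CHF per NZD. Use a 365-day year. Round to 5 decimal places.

0.61925

T = 203/365 years.
Growth of 1 CHF over T: (1 + 0.0786)^(203/365) = 1.0429795.
Growth of 1 NZD over T: (1 + 0.1049)^(203/365) = 1.057048.
CIP: F = S · (grow CHF)/(grow NZD) = 0.6276 × 1.0429795/1.057048 = 0.6192471 CHF per NZD.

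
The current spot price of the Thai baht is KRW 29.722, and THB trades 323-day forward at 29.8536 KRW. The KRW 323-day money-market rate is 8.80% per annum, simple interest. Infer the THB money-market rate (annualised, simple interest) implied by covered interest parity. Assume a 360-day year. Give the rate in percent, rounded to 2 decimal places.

8.27%

T = 323/360 years.
By CIP, F/S equals the KRW-to-THB growth ratio: 29.8536/29.722 = 1.0044277.
The KRW side grows by 1 + 0.0880×323/360 = 1.0789556.
Hence g_THB = 1.0741994.
r = (1.0741994 − 1)/(323/360) = 0.082699 → 8.27%.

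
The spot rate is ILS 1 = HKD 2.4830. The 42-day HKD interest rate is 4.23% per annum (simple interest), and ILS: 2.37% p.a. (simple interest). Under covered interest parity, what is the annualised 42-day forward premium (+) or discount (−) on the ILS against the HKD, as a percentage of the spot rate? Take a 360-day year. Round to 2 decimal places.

T = 42/360 years.
F = S · g_HKD/g_ILS = 2.483 × 1.004935/1.002765 = 2.4883733.
Annualised premium = (F − S)/S × (1/T) = (2.4883733 − 2.483)/2.483 ÷ (42/360) = 1.85%.

+1.85%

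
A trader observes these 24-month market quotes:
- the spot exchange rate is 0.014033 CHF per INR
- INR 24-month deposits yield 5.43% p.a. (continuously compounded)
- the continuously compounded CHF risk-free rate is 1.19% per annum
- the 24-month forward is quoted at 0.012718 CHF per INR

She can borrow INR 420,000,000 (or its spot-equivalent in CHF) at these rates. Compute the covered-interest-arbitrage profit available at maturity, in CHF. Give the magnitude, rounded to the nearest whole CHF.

CHF 81,492

T = 2 years.
Route A — deposit INR, sell forward: 420,000,000 × 1.114716375 × 0.012718 = CHF 5,954,324.40.
Route B — convert at spot, deposit CHF: 420,000,000 × 0.014033 × 1.02408548 = CHF 6,035,816.45.
The quoted forward undervalues INR, so borrow INR, convert to CHF at spot, deposit the CHF at 1.19%, and buy INR forward at 0.012718 to cover the loan.
Arbitrage profit = |5,954,324.40 − 6,035,816.45| = CHF 81,492.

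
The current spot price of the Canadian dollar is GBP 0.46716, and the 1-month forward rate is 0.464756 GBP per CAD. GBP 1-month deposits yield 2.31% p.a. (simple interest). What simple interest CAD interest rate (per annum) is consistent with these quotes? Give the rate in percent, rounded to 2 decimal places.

8.53%

T = 1/12 years.
By CIP, F/S equals the GBP-to-CAD growth ratio: 0.464756/0.46716 = 0.9948540.
The GBP side grows by 1 + 0.0231×1/12 = 1.001925.
So the CAD growth factor = 1.0071076.
(1.0071076 − 1)/T = 0.085291, i.e. 8.53%.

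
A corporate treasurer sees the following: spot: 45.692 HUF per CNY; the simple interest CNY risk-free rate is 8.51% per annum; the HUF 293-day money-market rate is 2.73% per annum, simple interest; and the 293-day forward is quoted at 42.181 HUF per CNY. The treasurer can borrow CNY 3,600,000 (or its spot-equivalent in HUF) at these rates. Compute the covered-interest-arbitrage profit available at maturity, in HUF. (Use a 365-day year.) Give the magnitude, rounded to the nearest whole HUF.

HUF 5,870,930

T = 293/365 years.
Route A — deposit CNY, sell forward: 3,600,000 × 1.06831315068 × 42.181 = HUF 162,225,061.23.
Route B — convert at spot, deposit HUF: 3,600,000 × 45.692 × 1.02191479452 = HUF 168,095,990.85.
The quoted forward undervalues CNY, so borrow CNY, convert to HUF at spot, deposit the HUF at 2.73%, and buy CNY forward at 42.181 to cover the loan.
The gap between the two covered legs is HUF 5,870,930.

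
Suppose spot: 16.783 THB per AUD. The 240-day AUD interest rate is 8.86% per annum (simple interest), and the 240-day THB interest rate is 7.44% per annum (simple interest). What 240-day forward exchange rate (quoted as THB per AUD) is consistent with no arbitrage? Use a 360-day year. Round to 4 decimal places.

T = 240/360 years.
THB accumulates by 1 + 0.0744×240/360 = 1.049600.
Growth of 1 AUD over T: 1 + 0.0886×240/360 = 1.05906667.
Forward (THB per AUD) = 16.783 × 1.049600 / 1.05906667 = 16.632982.

16.6330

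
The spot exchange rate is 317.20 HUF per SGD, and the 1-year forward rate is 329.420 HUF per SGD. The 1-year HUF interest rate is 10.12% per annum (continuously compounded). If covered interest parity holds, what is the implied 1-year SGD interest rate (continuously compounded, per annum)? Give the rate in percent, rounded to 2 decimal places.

T = 1 year.
F/S = 329.42/317.2 = 1.0385246 = (growth of HUF) / (growth of SGD).
HUF growth factor: e^(0.1012×1) = 1.1064979.
So the SGD growth factor = 1.0654518.
r = ln(1.0654518)/1 = 0.063399 → 6.34%.

6.34%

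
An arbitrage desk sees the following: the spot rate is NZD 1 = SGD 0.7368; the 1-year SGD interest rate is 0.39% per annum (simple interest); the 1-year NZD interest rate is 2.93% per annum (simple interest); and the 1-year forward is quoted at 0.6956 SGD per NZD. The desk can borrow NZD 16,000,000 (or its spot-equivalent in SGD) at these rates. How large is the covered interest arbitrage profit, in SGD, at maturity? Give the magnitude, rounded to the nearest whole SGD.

T = 1 year.
Keep in NZD, deliver into the forward: 16,000,000·1.029300·0.6956 = SGD 11,455,697.28.
Swap to SGD now, deposit: 16,000,000·0.7368·1.003900 = SGD 11,834,776.32.
The quoted forward undervalues NZD, so borrow NZD, convert to SGD at spot, deposit the SGD at 0.39%, and buy NZD forward at 0.6956 to cover the loan.
Profit = 11,834,776.32 − 11,455,697.28 = SGD 379,079.

SGD 379,079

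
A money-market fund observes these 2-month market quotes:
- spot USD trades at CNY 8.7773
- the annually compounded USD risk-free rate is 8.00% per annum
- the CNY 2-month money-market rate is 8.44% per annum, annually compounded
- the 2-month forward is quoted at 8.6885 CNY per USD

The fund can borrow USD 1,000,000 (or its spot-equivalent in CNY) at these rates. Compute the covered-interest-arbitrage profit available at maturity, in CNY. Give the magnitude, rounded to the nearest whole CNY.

T = 2/12 years.
Route A — deposit USD, sell forward: 1,000,000 × 1.012909457 × 8.6885 = CNY 8,800,663.82.
Route B — convert at spot, deposit CNY: 1,000,000 × 8.7773 × 1.01359607 = CNY 8,896,636.79.
The quoted forward undervalues USD, so borrow USD, convert to CNY at spot, deposit the CNY at 8.44%, and buy USD forward at 8.6885 to cover the loan.
Arbitrage profit = |8,800,663.82 − 8,896,636.79| = CNY 95,973.

CNY 95,973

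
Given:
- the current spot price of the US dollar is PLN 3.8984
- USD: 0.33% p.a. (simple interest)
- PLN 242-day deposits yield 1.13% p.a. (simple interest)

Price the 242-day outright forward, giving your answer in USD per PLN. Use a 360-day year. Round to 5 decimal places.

0.25515

T = 242/360 years.
PLN accumulates by 1 + 0.0113×242/360 = 1.0075961.
USD accumulates by 1 + 0.0033×242/360 = 1.0022183.
So F = 3.8984 × 1.0075961 / 1.0022183 = 3.919318 (PLN/USD).
Quoted the other way: 1/3.919318 = 0.25515 USD per PLN.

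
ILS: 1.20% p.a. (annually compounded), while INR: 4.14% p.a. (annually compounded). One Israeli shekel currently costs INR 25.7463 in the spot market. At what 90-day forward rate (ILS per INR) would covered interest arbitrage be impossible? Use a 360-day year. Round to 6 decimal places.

0.038563

T = 90/360 years.
Growth of 1 INR over T: (1 + 0.0414)^(90/360) = 1.0101931.
Growth of 1 ILS over T: (1 + 0.0120)^(90/360) = 1.0029866.
CIP: F = S · (grow INR)/(grow ILS) = 25.7463 × 1.0101931/1.0029866 = 25.93129 INR per ILS.
Quoted the other way: 1/25.93129 = 0.038563 ILS per INR.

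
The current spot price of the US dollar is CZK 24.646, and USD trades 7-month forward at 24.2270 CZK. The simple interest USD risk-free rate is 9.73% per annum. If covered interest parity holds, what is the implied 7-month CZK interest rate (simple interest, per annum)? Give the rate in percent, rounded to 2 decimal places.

6.65%

T = 7/12 years.
F/S = 24.227/24.646 = 0.9829993 = (growth of CZK) / (growth of USD).
USD growth factor: 1 + 0.0973×7/12 = 1.0567583.
So the CZK growth factor = 1.0387927.
(1.0387927 − 1)/T = 0.066502, i.e. 6.65%.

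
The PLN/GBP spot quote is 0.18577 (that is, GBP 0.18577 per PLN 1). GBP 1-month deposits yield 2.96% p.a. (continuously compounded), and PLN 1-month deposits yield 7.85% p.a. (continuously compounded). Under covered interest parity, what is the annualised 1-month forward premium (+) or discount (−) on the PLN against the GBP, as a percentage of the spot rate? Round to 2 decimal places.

T = 1/12 years.
No-arbitrage forward: 0.18577 × 1.0024697 / 1.0065631 = 0.18501453 GBP/PLN.
Annualised premium = (F − S)/S × (1/T) = (0.18501453 − 0.18577)/0.18577 ÷ (1/12) = -4.88%.

-4.88%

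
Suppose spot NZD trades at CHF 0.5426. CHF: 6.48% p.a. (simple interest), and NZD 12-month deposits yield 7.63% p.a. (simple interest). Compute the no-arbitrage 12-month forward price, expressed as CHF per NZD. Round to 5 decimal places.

T = 1 year.
CHF growth factor: 1 + 0.0648×1 = 1.064800.
Growth of 1 NZD over T: 1 + 0.0763×1 = 1.076300.
Forward (CHF per NZD) = 0.5426 × 1.064800 / 1.076300 = 0.5368025.

0.53680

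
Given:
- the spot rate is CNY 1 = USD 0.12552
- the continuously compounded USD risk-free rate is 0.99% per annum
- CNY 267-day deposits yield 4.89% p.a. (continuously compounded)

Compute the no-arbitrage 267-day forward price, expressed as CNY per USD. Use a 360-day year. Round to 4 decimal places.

8.2007

T = 267/360 years.
Growth of 1 USD over T: e^(0.0099×267/360) = 1.0073695.
CNY growth factor: e^(0.0489×267/360) = 1.0369332.
So F = 0.12552 × 1.0073695 / 1.0369332 = 0.1219413 (USD/CNY).
Invert for CNY per USD: 1 / 0.1219413 = 8.2007.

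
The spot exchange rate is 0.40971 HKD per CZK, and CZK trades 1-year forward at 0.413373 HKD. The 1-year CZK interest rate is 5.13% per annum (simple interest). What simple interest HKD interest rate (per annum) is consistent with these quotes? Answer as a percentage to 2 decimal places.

T = 1 year.
F/S = 0.413373/0.40971 = 1.0089405 = (growth of HKD) / (growth of CZK).
The CZK side grows by 1 + 0.0513×1 = 1.051300.
Hence g_HKD = 1.0606991.
(1.0606991 − 1)/T = 0.060699, i.e. 6.07%.

6.07%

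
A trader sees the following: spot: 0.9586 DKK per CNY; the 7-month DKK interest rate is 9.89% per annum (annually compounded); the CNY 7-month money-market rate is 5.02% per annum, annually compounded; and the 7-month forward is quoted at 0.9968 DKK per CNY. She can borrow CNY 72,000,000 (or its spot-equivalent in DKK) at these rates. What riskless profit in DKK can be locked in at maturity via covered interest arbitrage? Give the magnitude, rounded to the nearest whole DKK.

DKK 927,172

T = 7/12 years.
Invest the CNY and cover forward: 72,000,000 × 1.0289841255 × 0.9968 = DKK 73,849,779.09.
Convert at spot and invest in DKK: 72,000,000 × 0.9586 × 1.0565553849 = DKK 72,922,607.42.
The quoted forward overvalues CNY, so borrow DKK, buy CNY at spot, deposit the CNY at 5.02%, and sell the proceeds forward at 0.9968.
The gap between the two covered legs is DKK 927,172.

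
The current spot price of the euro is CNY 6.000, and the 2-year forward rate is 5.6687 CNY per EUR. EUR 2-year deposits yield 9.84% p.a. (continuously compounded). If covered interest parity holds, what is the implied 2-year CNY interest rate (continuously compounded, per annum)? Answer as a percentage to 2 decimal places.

T = 2 years.
By CIP, F/S equals the CNY-to-EUR growth ratio: 5.6687/6.0 = 0.9447833.
EUR growth factor: e^(0.0984×2) = 1.2175005.
Hence g_CNY = 1.1502741.
r = ln(1.1502741)/2 = 0.070000 → 7.00%.

7.00%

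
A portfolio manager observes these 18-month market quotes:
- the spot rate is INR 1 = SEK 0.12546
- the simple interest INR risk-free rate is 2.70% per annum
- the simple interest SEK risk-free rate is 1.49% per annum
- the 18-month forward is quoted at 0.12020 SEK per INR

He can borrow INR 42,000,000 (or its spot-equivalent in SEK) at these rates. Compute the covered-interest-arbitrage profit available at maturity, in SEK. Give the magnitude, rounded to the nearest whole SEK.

SEK 134,229

T = 18/12 years.
Keep in INR, deliver into the forward: 42,000,000·1.040500·0.12020 = SEK 5,252,860.20.
Swap to SEK now, deposit: 42,000,000·0.12546·1.022350 = SEK 5,387,089.30.
The quoted forward undervalues INR, so borrow INR, convert to SEK at spot, deposit the SEK at 1.49%, and buy INR forward at 0.12020 to cover the loan.
Profit = 5,387,089.30 − 5,252,860.20 = SEK 134,229.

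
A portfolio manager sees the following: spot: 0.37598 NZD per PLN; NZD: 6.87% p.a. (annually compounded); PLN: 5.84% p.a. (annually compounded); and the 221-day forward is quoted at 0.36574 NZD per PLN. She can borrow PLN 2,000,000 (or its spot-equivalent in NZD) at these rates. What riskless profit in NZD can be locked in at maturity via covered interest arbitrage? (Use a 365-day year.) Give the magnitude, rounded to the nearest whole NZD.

T = 221/365 years.
Route A — deposit PLN, sell forward: 2,000,000 × 1.03496334 × 0.36574 = NZD 757,054.98.
Route B — convert at spot, deposit NZD: 2,000,000 × 0.37598 × 1.04105003 = NZD 782,827.98.
The quoted forward undervalues PLN, so borrow PLN, convert to NZD at spot, deposit the NZD at 6.87%, and buy PLN forward at 0.36574 to cover the loan.
Arbitrage profit = |757,054.98 − 782,827.98| = NZD 25,773.

NZD 25,773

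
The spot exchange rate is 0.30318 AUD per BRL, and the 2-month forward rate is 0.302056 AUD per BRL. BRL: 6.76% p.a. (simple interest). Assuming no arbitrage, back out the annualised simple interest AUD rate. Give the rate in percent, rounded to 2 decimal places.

4.51%

T = 2/12 years.
CIP gives F = S · g_AUD/g_BRL, so g_AUD/g_BRL = 0.302056/0.30318 = 0.9962926.
BRL growth factor: 1 + 0.0676×2/12 = 1.0112667.
Hence g_AUD = 1.0075175.
r = (1.0075175 − 1)/(2/12) = 0.045105 → 4.51%.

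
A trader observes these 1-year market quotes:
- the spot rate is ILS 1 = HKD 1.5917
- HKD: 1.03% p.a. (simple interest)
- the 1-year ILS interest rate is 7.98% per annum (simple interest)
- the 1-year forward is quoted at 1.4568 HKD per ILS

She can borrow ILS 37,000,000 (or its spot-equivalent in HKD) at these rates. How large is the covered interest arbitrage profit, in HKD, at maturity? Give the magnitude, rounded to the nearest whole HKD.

HKD 1,296,549

T = 1 year.
Invest the ILS and cover forward: 37,000,000 × 1.079800 × 1.4568 = HKD 58,202,947.68.
Convert at spot and invest in HKD: 37,000,000 × 1.5917 × 1.010300 = HKD 59,499,496.87.
The quoted forward undervalues ILS, so borrow ILS, convert to HKD at spot, deposit the HKD at 1.03%, and buy ILS forward at 1.4568 to cover the loan.
Arbitrage profit = |58,202,947.68 − 59,499,496.87| = HKD 1,296,549.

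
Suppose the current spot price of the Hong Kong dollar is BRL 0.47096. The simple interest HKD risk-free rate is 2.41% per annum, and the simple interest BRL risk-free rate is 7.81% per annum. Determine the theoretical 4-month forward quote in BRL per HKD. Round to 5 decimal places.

T = 4/12 years.
BRL growth factor: 1 + 0.0781×4/12 = 1.0260333.
HKD accumulates by 1 + 0.0241×4/12 = 1.0080333.
CIP: F = S · (grow BRL)/(grow HKD) = 0.47096 × 1.0260333/1.0080333 = 0.4793697 BRL per HKD.

0.47937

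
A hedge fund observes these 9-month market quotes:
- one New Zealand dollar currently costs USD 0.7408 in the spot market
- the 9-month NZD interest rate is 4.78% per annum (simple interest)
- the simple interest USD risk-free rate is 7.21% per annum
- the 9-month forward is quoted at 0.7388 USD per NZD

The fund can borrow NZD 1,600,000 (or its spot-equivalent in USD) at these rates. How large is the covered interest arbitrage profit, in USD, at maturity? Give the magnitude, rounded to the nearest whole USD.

USD 24,916

T = 9/12 years.
Invest the NZD and cover forward: 1,600,000 × 1.035850 × 0.7388 = USD 1,224,457.57.
Convert at spot and invest in USD: 1,600,000 × 0.7408 × 1.054075 = USD 1,249,374.02.
The quoted forward undervalues NZD, so borrow NZD, convert to USD at spot, deposit the USD at 7.21%, and buy NZD forward at 0.7388 to cover the loan.
The gap between the two covered legs is USD 24,916.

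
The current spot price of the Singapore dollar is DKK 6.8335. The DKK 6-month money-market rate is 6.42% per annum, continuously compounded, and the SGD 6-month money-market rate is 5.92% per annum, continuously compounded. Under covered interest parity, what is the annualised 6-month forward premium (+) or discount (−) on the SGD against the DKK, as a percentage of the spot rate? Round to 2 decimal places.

+0.50%

T = 6/12 years.
No-arbitrage forward: 6.8335 × 1.0326208 / 1.0300424 = 6.8506056 DKK/SGD.
(F − S)/S ÷ T = (6.8506056 − 6.8335)/6.8335/(6/12) = 0.005006 → 0.50%.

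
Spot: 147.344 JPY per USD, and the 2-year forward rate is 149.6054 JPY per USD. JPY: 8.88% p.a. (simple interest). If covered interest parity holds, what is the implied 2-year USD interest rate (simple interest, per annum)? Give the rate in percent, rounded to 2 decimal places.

7.99%

T = 2 years.
F/S = 149.6054/147.344 = 1.0153478 = (growth of JPY) / (growth of USD).
JPY growth factor: 1 + 0.0888×2 = 1.177600.
That pins the USD growth at 1.1597996.
r = (1.1597996 − 1)/2 = 0.079900 → 7.99%.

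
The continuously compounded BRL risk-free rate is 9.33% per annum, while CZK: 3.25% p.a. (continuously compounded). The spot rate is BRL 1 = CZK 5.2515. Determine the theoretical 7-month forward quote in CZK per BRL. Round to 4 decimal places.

T = 7/12 years.
CZK accumulates by e^(0.0325×7/12) = 1.0191392.
Growth of 1 BRL over T: e^(0.0933×7/12) = 1.0559333.
CIP: F = S · (grow CZK)/(grow BRL) = 5.2515 × 1.0191392/1.0559333 = 5.068511 CZK per BRL.

5.0685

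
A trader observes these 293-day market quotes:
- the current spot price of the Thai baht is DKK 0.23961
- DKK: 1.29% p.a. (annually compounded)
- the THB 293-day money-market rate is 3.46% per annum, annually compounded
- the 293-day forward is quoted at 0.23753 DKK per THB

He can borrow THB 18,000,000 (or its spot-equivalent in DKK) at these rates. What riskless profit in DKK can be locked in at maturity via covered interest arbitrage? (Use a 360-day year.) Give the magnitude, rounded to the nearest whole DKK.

T = 293/360 years.
Route A — deposit THB, sell forward: 18,000,000 × 1.028071104 × 0.23753 = DKK 4,395,559.13.
Route B — convert at spot, deposit DKK: 18,000,000 × 0.23961 × 1.010486627 = DKK 4,358,208.61.
The quoted forward overvalues THB, so borrow DKK, buy THB at spot, deposit the THB at 3.46%, and sell the proceeds forward at 0.23753.
Profit = 4,395,559.13 − 4,358,208.61 = DKK 37,351.

DKK 37,351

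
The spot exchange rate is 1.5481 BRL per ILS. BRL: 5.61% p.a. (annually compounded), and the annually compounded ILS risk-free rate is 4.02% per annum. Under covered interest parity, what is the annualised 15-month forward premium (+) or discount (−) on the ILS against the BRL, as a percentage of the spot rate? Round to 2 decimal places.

+1.53%

T = 15/12 years.
F = S · g_BRL/g_ILS = 1.5481 × 1.070610/1.050500 = 1.5777357.
Annualised premium = (F − S)/S × (1/T) = (1.5777357 − 1.5481)/1.5481 ÷ (15/12) = 1.53%.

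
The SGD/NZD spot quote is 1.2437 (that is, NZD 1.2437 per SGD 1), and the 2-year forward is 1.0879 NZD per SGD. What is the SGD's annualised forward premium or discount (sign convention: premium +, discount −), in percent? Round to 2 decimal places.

T = 2 years.
(F − S)/S = (1.0879 − 1.2437)/1.2437 = -0.1252714.
Per annum: -0.1252714 / 2 = -0.062636 = -6.26%.

-6.26%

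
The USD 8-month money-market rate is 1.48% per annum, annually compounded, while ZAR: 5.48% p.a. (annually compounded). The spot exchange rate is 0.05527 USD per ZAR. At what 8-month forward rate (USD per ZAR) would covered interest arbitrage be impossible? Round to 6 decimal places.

0.053864

T = 8/12 years.
USD accumulates by (1 + 0.0148)^(8/12) = 1.0098425.
ZAR accumulates by (1 + 0.0548)^(8/12) = 1.0362075.
CIP: F = S · (grow USD)/(grow ZAR) = 0.05527 × 1.0098425/1.0362075 = 0.05386372 USD per ZAR.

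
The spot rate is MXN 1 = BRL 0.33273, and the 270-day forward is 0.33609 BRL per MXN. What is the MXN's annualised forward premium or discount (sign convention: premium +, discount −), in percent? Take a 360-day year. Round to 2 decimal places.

T = 270/360 years.
(F − S)/S = (0.33609 − 0.33273)/0.33273 = 0.0100983.
Per annum: 0.0100983 / (270/360) = 0.013464 = 1.35%.

+1.35%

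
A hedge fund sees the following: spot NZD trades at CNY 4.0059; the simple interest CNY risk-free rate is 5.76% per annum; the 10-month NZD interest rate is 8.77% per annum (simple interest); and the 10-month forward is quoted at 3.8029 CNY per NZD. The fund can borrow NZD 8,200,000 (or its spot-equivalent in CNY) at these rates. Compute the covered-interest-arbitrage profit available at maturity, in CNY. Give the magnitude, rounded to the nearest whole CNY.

T = 10/12 years.
Route A — deposit NZD, sell forward: 8,200,000 × 1.0730833333 × 3.8029 = CNY 33,462,794.59.
Route B — convert at spot, deposit CNY: 8,200,000 × 4.0059 × 1.048000 = CNY 34,425,102.24.
The quoted forward undervalues NZD, so borrow NZD, convert to CNY at spot, deposit the CNY at 5.76%, and buy NZD forward at 3.8029 to cover the loan.
Arbitrage profit = |33,462,794.59 − 34,425,102.24| = CNY 962,308.

CNY 962,308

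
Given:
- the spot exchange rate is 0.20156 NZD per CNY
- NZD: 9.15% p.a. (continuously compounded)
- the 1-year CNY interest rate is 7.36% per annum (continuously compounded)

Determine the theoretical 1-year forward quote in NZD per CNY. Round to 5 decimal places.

0.20520

T = 1 year.
Growth of 1 NZD over T: e^(0.0915×1) = 1.0958168.
CNY growth factor: e^(0.0736×1) = 1.0763762.
So F = 0.20156 × 1.0958168 / 1.0763762 = 0.2052004 (NZD/CNY).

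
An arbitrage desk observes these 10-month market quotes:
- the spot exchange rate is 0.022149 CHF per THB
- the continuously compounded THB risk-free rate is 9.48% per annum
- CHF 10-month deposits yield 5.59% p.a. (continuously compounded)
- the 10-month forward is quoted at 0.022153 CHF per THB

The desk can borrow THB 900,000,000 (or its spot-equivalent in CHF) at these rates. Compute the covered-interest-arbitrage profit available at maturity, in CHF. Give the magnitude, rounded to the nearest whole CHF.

CHF 692,000

T = 10/12 years.
Route A — deposit THB, sell forward: 900,000,000 × 1.0822043221 × 0.022153 = CHF 21,576,665.11.
Route B — convert at spot, deposit CHF: 900,000,000 × 0.022149 × 1.0476853825 = CHF 20,884,665.18.
The quoted forward overvalues THB, so borrow CHF, buy THB at spot, deposit the THB at 9.48%, and sell the proceeds forward at 0.022153.
Profit = 21,576,665.11 − 20,884,665.18 = CHF 692,000.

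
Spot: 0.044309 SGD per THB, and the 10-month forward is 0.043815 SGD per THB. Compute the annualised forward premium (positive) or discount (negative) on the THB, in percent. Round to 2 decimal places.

-1.34%

T = 10/12 years.
THB trades forward at -1.11490% vs spot over the period.
Per annum: -0.0111490 / (10/12) = -0.013379 = -1.34%.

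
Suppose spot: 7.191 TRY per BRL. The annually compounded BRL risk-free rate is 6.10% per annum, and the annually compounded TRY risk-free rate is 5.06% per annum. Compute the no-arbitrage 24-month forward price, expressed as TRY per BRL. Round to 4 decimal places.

T = 2 years.
Growth of 1 TRY over T: (1 + 0.0506)^2 = 1.1037604.
BRL accumulates by (1 + 0.0610)^2 = 1.125721.
CIP: F = S · (grow TRY)/(grow BRL) = 7.191 × 1.1037604/1.125721 = 7.050718 TRY per BRL.

7.0507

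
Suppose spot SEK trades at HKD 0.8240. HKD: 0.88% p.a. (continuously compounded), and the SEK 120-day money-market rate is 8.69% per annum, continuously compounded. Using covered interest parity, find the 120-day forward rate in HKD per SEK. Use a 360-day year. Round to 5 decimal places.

T = 120/360 years.
Growth of 1 HKD over T: e^(0.0088×120/360) = 1.0029376.
SEK growth factor: e^(0.0869×120/360) = 1.0293903.
Forward (HKD per SEK) = 0.824 × 1.0029376 / 1.0293903 = 0.8028253.

0.80283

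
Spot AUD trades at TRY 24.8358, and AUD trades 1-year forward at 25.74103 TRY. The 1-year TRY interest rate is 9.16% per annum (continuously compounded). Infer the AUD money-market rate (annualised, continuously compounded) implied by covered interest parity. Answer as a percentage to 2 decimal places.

T = 1 year.
CIP gives F = S · g_TRY/g_AUD, so g_TRY/g_AUD = 25.74103/24.8358 = 1.0364486.
TRY growth factor: e^(0.0916×1) = 1.0959264.
That pins the AUD growth at 1.0573862.
Take logs: ln 1.0573862 / 1 = 0.055800, so 5.58%.

5.58%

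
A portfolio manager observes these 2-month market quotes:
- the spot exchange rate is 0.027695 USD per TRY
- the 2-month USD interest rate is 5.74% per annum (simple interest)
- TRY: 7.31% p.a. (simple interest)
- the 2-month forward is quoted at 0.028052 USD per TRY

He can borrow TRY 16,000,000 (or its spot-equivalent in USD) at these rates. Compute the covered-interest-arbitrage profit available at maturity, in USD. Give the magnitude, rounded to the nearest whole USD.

USD 6,941

T = 2/12 years.
Keep in TRY, deliver into the forward: 16,000,000·1.01218333·0.028052 = USD 454,300.27.
Swap to USD now, deposit: 16,000,000·0.027695·1.00956667 = USD 447,359.18.
The quoted forward overvalues TRY, so borrow USD, buy TRY at spot, deposit the TRY at 7.31%, and sell the proceeds forward at 0.028052.
Profit = 454,300.27 − 447,359.18 = USD 6,941.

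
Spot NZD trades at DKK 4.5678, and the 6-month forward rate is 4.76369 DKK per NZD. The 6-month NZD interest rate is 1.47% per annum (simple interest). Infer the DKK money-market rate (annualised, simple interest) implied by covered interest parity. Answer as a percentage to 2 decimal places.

10.11%

T = 6/12 years.
By CIP, F/S equals the DKK-to-NZD growth ratio: 4.76369/4.5678 = 1.0428850.
NZD growth factor: 1 + 0.0147×6/12 = 1.007350.
That pins the DKK growth at 1.0505502.
r = (1.0505502 − 1)/(6/12) = 0.101100 → 10.11%.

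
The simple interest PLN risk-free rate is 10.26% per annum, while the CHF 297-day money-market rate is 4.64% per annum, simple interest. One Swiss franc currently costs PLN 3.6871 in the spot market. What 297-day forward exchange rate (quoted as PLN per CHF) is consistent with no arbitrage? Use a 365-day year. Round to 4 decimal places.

3.8496

T = 297/365 years.
PLN accumulates by 1 + 0.1026×297/365 = 1.0834855.
Growth of 1 CHF over T: 1 + 0.0464×297/365 = 1.0377556.
CIP: F = S · (grow PLN)/(grow CHF) = 3.6871 × 1.0834855/1.0377556 = 3.849576 PLN per CHF.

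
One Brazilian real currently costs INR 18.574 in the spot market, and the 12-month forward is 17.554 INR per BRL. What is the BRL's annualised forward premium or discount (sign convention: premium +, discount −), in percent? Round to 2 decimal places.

-5.49%

T = 1 year.
BRL trades forward at -5.49155% vs spot over the period.
Annualise by dividing by T: -0.0549155 / 1 = -0.054915 → -5.49%.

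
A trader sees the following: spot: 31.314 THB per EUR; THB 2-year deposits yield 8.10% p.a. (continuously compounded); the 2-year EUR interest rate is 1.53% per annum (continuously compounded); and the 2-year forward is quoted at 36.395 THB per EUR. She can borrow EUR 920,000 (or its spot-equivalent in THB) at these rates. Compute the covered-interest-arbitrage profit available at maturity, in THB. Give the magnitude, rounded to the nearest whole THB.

T = 2 years.
Keep in EUR, deliver into the forward: 920,000·1.0310729922·36.395 = THB 34,523,829.43.
Swap to THB now, deposit: 920,000·31.314·1.1758602413 = THB 33,875,216.59.
The quoted forward overvalues EUR, so borrow THB, buy EUR at spot, deposit the EUR at 1.53%, and sell the proceeds forward at 36.395.
Arbitrage profit = |34,523,829.43 − 33,875,216.59| = THB 648,613.

THB 648,613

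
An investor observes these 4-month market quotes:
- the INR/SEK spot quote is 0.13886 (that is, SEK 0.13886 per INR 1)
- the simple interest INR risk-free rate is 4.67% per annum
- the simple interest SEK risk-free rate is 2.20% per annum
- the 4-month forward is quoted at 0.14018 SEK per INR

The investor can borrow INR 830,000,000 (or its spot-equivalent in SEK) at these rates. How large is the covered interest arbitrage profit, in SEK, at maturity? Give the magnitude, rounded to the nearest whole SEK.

T = 4/12 years.
Invest the INR and cover forward: 830,000,000 × 1.01556666667 × 0.14018 = SEK 118,160,572.33.
Convert at spot and invest in SEK: 830,000,000 × 0.13886 × 1.00733333333 = SEK 116,098,994.53.
The quoted forward overvalues INR, so borrow SEK, buy INR at spot, deposit the INR at 4.67%, and sell the proceeds forward at 0.14018.
The gap between the two covered legs is SEK 2,061,578.

SEK 2,061,578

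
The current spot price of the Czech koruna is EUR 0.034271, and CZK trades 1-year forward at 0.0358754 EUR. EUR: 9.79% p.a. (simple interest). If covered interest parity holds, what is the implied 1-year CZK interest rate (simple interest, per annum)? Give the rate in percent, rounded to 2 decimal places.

T = 1 year.
CIP gives F = S · g_EUR/g_CZK, so g_EUR/g_CZK = 0.0358754/0.034271 = 1.0468151.
EUR growth factor: 1 + 0.0979×1 = 1.097900.
That pins the CZK growth at 1.0488003.
r = (1.0488003 − 1)/1 = 0.048800 → 4.88%.

4.88%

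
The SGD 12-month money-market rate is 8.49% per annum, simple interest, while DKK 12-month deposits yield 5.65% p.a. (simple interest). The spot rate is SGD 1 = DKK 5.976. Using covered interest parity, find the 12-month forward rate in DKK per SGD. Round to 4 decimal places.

5.8196

T = 1 year.
DKK growth factor: 1 + 0.0565×1 = 1.056500.
SGD growth factor: 1 + 0.0849×1 = 1.084900.
CIP: F = S · (grow DKK)/(grow SGD) = 5.976 × 1.056500/1.084900 = 5.819563 DKK per SGD.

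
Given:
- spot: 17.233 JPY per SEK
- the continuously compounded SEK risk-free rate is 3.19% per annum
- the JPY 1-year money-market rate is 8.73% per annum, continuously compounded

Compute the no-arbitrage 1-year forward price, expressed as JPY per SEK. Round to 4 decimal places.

T = 1 year.
JPY accumulates by e^(0.0873×1) = 1.091224.
Growth of 1 SEK over T: e^(0.0319×1) = 1.03241426.
CIP: F = S · (grow JPY)/(grow SEK) = 17.233 × 1.091224/1.03241426 = 18.214649 JPY per SEK.

18.2146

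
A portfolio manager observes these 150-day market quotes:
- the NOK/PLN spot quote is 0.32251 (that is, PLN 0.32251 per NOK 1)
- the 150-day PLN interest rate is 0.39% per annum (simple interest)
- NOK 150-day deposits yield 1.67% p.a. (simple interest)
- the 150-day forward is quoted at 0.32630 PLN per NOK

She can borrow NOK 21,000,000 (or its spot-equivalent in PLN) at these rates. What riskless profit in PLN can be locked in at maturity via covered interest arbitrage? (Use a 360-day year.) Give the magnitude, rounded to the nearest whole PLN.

PLN 116,265

T = 150/360 years.
Route A — deposit NOK, sell forward: 21,000,000 × 1.006958333 × 0.32630 = PLN 6,899,980.59.
Route B — convert at spot, deposit PLN: 21,000,000 × 0.32251 × 1.001625 = PLN 6,783,715.65.
The quoted forward overvalues NOK, so borrow PLN, buy NOK at spot, deposit the NOK at 1.67%, and sell the proceeds forward at 0.32630.
Arbitrage profit = |6,899,980.59 − 6,783,715.65| = PLN 116,265.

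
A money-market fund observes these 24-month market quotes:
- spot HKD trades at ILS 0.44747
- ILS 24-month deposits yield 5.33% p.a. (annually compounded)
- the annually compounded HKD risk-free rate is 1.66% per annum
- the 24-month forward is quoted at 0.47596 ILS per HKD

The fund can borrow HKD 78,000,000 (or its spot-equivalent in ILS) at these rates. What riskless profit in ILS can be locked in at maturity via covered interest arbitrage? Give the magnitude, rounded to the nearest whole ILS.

T = 2 years.
Keep in HKD, deliver into the forward: 78,000,000·1.03347556·0.47596 = ILS 38,367,656.15.
Swap to ILS now, deposit: 78,000,000·0.44747·1.10944089 = ILS 38,722,438.17.
The quoted forward undervalues HKD, so borrow HKD, convert to ILS at spot, deposit the ILS at 5.33%, and buy HKD forward at 0.47596 to cover the loan.
Arbitrage profit = |38,367,656.15 − 38,722,438.17| = ILS 354,782.

ILS 354,782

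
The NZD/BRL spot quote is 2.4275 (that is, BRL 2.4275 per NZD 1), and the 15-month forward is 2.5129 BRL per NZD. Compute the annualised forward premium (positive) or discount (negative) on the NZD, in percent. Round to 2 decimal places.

T = 15/12 years.
Period premium: (2.5129 − 2.4275)/2.4275 = 0.0351802.
Annualise by dividing by T: 0.0351802 / (15/12) = 0.028144 → 2.81%.

+2.81%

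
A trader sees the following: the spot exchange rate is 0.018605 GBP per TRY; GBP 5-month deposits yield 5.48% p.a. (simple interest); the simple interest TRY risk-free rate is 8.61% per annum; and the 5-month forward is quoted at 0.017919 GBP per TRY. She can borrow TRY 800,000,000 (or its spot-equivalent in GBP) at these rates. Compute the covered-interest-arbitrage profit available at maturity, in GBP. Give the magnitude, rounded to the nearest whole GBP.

GBP 374,376

T = 5/12 years.
Route A — deposit TRY, sell forward: 800,000,000 × 1.035875 × 0.017919 = GBP 14,849,475.30.
Route B — convert at spot, deposit GBP: 800,000,000 × 0.018605 × 1.0228333333 = GBP 15,223,851.33.
The quoted forward undervalues TRY, so borrow TRY, convert to GBP at spot, deposit the GBP at 5.48%, and buy TRY forward at 0.017919 to cover the loan.
Profit = 15,223,851.33 − 14,849,475.30 = GBP 374,376.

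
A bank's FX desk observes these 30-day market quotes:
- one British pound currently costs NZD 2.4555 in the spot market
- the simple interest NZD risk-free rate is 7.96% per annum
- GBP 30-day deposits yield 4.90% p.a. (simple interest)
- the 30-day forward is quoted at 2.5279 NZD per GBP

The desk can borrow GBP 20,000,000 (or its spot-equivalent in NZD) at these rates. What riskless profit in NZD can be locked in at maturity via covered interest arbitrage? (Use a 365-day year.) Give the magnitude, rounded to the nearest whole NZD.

T = 30/365 years.
Keep in GBP, deliver into the forward: 20,000,000·1.0040273973·2.5279 = NZD 50,761,617.15.
Swap to NZD now, deposit: 20,000,000·2.4555·1.0065424658 = NZD 49,431,300.50.
The quoted forward overvalues GBP, so borrow NZD, buy GBP at spot, deposit the GBP at 4.90%, and sell the proceeds forward at 2.5279.
Profit = 50,761,617.15 − 49,431,300.50 = NZD 1,330,317.

NZD 1,330,317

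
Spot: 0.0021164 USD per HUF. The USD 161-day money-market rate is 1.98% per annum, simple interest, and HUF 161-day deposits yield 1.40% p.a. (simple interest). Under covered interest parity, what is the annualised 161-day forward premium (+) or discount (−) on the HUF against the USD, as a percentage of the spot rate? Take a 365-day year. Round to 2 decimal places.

+0.58%

T = 161/365 years.
CIP forward (USD per HUF) = 0.0021164 × 1.0087337/1.0061753 = 0.0021217814.
Annualised premium = (F − S)/S × (1/T) = (0.0021217814 − 0.0021164)/0.0021164 ÷ (161/365) = 0.58%.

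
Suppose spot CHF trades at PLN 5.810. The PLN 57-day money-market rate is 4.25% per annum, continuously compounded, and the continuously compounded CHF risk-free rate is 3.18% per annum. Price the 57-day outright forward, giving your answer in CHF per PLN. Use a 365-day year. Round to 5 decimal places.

T = 57/365 years.
PLN growth factor: e^(0.0425×57/365) = 1.0066591.
Growth of 1 CHF over T: e^(0.0318×57/365) = 1.0049784.
So F = 5.81 × 1.0066591 / 1.0049784 = 5.819716 (PLN/CHF).
Invert for CHF per PLN: 1 / 5.819716 = 0.17183.

0.17183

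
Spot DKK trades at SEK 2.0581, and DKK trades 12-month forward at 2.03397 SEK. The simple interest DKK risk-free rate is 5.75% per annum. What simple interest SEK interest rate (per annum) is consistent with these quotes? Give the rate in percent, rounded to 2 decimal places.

T = 1 year.
By CIP, F/S equals the SEK-to-DKK growth ratio: 2.03397/2.0581 = 0.9882756.
The DKK side grows by 1 + 0.0575×1 = 1.057500.
That pins the SEK growth at 1.0451014.
(1.0451014 − 1)/T = 0.045101, i.e. 4.51%.

4.51%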